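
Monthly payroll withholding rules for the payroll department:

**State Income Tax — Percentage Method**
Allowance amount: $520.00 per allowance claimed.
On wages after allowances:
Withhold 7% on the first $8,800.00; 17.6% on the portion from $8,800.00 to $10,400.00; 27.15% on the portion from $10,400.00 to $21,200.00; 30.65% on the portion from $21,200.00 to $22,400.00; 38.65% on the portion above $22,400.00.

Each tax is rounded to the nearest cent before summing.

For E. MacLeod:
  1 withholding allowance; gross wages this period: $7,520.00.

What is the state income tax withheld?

$490.00

State Income Tax: taxable = $7,520.00 − 1×$520.00 = $7,000.00
  7% × $7,000.00 = $490.00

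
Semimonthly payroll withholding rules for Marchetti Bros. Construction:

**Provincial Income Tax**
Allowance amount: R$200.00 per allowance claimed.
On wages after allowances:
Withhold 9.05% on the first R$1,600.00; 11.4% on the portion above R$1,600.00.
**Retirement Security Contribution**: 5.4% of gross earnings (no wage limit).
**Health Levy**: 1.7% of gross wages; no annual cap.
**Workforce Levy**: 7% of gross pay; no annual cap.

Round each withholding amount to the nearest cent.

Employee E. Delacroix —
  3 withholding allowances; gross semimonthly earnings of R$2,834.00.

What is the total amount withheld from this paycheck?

Provincial Income Tax: taxable = R$2,834.00 − 3×R$200.00 = R$2,234.00
  R$144.80 + 11.4% × (R$2,234.00 − R$1,600.00) = R$144.80 + 11.4% × R$634.00 = R$217.08
Retirement Security Contribution: 5.4% × R$2,834.00 = R$153.04
Health Levy: 1.7% × R$2,834.00 = R$48.18
Workforce Levy: 7% × R$2,834.00 = R$198.38
Total: R$217.08 + R$153.04 + R$48.18 + R$198.38 = R$616.68

R$616.68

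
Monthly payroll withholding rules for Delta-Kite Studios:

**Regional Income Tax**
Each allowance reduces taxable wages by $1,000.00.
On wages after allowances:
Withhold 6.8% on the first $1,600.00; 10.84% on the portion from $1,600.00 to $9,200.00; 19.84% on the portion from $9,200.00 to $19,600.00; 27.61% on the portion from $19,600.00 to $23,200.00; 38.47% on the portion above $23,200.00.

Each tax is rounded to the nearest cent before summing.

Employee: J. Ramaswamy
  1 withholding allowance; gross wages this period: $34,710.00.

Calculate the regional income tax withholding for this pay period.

Regional Income Tax: taxable = $34,710.00 − 1×$1,000.00 = $33,710.00
  $3,989.96 + 38.47% × ($33,710.00 − $23,200.00) = $3,989.96 + 38.47% × $10,510.00 = $8,033.16

$8,033.16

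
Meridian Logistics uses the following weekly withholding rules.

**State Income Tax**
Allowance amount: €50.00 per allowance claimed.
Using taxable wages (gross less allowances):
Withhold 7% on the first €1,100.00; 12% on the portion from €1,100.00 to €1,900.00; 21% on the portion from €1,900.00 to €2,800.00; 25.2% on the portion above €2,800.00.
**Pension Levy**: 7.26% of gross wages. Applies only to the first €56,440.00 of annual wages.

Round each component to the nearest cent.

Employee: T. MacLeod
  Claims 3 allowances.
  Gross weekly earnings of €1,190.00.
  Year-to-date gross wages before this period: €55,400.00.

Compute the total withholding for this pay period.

€148.30

State Income Tax: taxable = €1,190.00 − 3×€50.00 = €1,040.00
  7% × €1,040.00 = €72.80
Pension Levy: cap €56,440.00 − YTD €55,400.00 = €1,040.00 subject; 7.26% × €1,040.00 = €75.50
Total: €72.80 + €75.50 = €148.30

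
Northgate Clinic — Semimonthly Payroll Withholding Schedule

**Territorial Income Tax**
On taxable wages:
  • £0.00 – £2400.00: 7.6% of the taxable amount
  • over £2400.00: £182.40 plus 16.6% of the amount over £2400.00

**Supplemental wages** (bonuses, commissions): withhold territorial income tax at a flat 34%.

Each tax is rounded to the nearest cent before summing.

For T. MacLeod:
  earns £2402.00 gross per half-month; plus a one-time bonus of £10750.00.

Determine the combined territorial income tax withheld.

Territorial Income Tax: taxable = £2402.00
  £182.40 + 16.6% × (£2402.00 − £2400.00) = £182.40 + 16.6% × £2.00 = £182.73
Supplemental (34% flat on bonus): 34% × £10750.00 = £3655.00
Total territorial income tax: £182.73 + £3655.00 = £3837.73

£3837.73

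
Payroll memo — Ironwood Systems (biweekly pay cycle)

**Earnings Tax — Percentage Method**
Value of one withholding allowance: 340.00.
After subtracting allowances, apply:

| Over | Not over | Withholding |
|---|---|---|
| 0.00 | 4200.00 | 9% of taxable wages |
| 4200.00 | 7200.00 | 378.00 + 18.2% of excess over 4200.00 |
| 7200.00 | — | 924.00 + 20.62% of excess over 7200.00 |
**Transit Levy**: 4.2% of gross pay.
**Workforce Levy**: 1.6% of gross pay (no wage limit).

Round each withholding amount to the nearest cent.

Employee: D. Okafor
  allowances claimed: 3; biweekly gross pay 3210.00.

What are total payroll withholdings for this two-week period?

Earnings Tax: taxable = 3210.00 − 3×340.00 = 2190.00
  9% × 2190.00 = 197.10
Transit Levy: 4.2% × 3210.00 = 134.82
Workforce Levy: 1.6% × 3210.00 = 51.36
Total: 197.10 + 134.82 + 51.36 = 383.28

383.28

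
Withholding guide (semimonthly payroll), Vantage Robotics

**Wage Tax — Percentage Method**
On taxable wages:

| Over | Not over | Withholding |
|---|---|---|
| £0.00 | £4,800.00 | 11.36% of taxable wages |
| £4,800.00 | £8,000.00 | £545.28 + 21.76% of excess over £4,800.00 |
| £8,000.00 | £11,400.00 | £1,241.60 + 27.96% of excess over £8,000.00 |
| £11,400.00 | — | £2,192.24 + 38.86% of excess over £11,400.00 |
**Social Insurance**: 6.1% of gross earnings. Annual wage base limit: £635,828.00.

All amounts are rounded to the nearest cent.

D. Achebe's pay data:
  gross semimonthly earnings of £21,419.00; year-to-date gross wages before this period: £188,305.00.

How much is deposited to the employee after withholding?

Wage Tax: taxable = £21,419.00
  £2,192.24 + 38.86% × (£21,419.00 − £11,400.00) = £2,192.24 + 38.86% × £10,019.00 = £6,085.62
Social Insurance: 6.1% × £21,419.00 = £1,306.56
Total withheld: £6,085.62 + £1,306.56 = £7,392.18
Net pay: £21,419.00 − £7,392.18 = £14,026.82

£14,026.82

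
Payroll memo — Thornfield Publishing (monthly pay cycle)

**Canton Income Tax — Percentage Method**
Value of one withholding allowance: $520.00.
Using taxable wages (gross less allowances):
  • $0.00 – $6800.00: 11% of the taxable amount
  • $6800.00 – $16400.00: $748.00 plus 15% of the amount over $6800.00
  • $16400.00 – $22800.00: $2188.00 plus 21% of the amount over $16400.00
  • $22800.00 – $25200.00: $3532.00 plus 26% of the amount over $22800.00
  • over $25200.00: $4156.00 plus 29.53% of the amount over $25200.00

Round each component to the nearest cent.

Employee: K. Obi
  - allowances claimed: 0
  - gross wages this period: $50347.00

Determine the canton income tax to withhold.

$11581.91

Canton Income Tax: taxable = $50347.00
  $4156.00 + 29.53% × ($50347.00 − $25200.00) = $4156.00 + 29.53% × $25147.00 = $11581.91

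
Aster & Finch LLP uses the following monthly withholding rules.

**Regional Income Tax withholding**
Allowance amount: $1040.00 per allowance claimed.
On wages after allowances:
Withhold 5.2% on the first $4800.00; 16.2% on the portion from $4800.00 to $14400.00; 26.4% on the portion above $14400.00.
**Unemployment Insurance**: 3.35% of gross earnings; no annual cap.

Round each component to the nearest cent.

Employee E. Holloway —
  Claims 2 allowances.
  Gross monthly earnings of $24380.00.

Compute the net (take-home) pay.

Regional Income Tax: taxable = $24380.00 − 2×$1040.00 = $22300.00
  $1804.80 + 26.4% × ($22300.00 − $14400.00) = $1804.80 + 26.4% × $7900.00 = $3890.40
Unemployment Insurance: 3.35% × $24380.00 = $816.73
Total withheld: $3890.40 + $816.73 = $4707.13
Net pay: $24380.00 − $4707.13 = $19672.87

$19672.87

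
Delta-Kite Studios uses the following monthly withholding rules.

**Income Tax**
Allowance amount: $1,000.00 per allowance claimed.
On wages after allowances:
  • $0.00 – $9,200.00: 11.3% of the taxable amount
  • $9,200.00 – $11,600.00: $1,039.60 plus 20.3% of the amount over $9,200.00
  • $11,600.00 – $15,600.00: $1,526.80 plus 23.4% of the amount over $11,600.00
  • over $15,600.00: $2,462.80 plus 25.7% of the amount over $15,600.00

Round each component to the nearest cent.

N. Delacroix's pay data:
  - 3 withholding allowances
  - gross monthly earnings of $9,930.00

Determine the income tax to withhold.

Income Tax: taxable = $9,930.00 − 3×$1,000.00 = $6,930.00
  11.3% × $6,930.00 = $783.09

$783.09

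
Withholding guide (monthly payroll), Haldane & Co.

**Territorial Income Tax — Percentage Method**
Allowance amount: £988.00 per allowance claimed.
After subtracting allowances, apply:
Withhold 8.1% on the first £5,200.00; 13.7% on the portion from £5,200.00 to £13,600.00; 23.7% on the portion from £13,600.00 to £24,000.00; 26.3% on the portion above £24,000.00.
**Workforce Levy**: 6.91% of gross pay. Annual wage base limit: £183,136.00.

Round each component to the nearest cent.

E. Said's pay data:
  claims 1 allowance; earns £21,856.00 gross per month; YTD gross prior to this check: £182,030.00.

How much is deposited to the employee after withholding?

£18,485.06

Territorial Income Tax: taxable = £21,856.00 − 1×£988.00 = £20,868.00
  £1,572.00 + 23.7% × (£20,868.00 − £13,600.00) = £1,572.00 + 23.7% × £7,268.00 = £3,294.52
Workforce Levy: cap £183,136.00 − YTD £182,030.00 = £1,106.00 subject; 6.91% × £1,106.00 = £76.42
Total withheld: £3,294.52 + £76.42 = £3,370.94
Net pay: £21,856.00 − £3,370.94 = £18,485.06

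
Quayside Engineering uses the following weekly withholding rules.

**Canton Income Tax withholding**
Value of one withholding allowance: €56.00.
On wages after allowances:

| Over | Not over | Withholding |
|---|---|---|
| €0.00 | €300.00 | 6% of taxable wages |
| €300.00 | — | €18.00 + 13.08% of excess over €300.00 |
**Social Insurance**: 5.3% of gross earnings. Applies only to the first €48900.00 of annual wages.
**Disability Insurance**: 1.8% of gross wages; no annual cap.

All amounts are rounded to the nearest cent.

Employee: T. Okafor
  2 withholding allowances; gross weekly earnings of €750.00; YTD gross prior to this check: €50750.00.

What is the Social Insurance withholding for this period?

Social Insurance: YTD €50750.00 ≥ cap €48900.00 → €0.00

€0.00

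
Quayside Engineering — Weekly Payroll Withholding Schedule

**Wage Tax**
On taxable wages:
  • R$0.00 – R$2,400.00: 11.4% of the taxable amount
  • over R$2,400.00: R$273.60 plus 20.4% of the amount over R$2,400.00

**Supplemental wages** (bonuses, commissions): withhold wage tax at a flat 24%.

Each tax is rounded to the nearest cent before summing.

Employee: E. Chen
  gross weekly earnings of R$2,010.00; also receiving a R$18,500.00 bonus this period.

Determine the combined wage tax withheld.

R$4,669.14

Wage Tax: taxable = R$2,010.00
  11.4% × R$2,010.00 = R$229.14
Supplemental (24% flat on bonus): 24% × R$18,500.00 = R$4,440.00
Total wage tax: R$229.14 + R$4,440.00 = R$4,669.14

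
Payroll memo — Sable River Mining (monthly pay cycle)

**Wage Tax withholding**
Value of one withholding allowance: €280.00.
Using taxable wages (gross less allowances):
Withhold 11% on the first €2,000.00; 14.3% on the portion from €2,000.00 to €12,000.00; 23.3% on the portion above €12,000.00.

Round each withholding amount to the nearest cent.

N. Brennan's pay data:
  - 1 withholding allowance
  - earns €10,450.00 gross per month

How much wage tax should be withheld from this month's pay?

Wage Tax: taxable = €10,450.00 − 1×€280.00 = €10,170.00
  €220.00 + 14.3% × (€10,170.00 − €2,000.00) = €220.00 + 14.3% × €8,170.00 = €1,388.31

€1,388.31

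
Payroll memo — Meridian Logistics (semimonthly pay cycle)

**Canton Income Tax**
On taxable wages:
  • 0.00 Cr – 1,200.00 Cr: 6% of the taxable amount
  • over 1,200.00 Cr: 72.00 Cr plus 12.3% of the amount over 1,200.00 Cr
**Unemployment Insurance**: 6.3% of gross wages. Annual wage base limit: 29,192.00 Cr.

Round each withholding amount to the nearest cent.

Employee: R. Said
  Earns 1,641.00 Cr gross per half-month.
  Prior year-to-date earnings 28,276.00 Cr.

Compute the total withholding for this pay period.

Canton Income Tax: taxable = 1,641.00 Cr
  72.00 Cr + 12.3% × (1,641.00 Cr − 1,200.00 Cr) = 72.00 Cr + 12.3% × 441.00 Cr = 126.24 Cr
Unemployment Insurance: cap 29,192.00 Cr − YTD 28,276.00 Cr = 916.00 Cr subject; 6.3% × 916.00 Cr = 57.71 Cr
Total: 126.24 Cr + 57.71 Cr = 183.95 Cr

183.95 Cr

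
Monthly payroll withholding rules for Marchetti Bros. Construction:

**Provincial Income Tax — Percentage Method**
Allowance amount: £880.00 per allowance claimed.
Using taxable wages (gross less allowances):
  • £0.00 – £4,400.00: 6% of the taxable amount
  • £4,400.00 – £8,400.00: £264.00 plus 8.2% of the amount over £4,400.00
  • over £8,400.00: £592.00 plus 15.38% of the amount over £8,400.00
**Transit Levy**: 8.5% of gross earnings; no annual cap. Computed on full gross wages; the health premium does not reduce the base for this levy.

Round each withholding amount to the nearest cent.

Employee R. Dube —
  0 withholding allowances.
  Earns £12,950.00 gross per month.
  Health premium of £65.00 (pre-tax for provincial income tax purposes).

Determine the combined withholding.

Provincial Income Tax: taxable = £12,950.00 − £65.00 = £12,885.00
  £592.00 + 15.38% × (£12,885.00 − £8,400.00) = £592.00 + 15.38% × £4,485.00 = £1,281.79
Transit Levy: 8.5% × £12,950.00 = £1,100.75
Total: £1,281.79 + £1,100.75 = £2,382.54

£2,382.54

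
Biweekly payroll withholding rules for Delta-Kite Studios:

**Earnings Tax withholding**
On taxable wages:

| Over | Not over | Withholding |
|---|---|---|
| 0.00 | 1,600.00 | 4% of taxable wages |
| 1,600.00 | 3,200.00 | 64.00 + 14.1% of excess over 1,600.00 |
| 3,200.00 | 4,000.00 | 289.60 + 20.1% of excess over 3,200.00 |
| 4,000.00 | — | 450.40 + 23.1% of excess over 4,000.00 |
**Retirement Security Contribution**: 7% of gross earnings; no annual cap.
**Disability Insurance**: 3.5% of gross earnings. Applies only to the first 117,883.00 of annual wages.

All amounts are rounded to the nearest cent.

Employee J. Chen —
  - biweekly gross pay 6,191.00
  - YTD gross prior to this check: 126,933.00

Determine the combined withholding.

Earnings Tax: taxable = 6,191.00
  450.40 + 23.1% × (6,191.00 − 4,000.00) = 450.40 + 23.1% × 2,191.00 = 956.52
Retirement Security Contribution: 7% × 6,191.00 = 433.37
Disability Insurance: YTD 126,933.00 ≥ cap 117,883.00 → 0.00
Total: 956.52 + 433.37 + 0.00 = 1,389.89

1,389.89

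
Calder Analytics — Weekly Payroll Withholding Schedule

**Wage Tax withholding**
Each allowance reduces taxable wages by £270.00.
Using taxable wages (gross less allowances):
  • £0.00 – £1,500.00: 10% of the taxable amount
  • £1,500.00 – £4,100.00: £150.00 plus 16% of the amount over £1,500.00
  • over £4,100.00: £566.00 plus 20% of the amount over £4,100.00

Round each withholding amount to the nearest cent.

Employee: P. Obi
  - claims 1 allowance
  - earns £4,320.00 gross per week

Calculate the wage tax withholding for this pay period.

£558.00

Wage Tax: taxable = £4,320.00 − 1×£270.00 = £4,050.00
  £150.00 + 16% × (£4,050.00 − £1,500.00) = £150.00 + 16% × £2,550.00 = £558.00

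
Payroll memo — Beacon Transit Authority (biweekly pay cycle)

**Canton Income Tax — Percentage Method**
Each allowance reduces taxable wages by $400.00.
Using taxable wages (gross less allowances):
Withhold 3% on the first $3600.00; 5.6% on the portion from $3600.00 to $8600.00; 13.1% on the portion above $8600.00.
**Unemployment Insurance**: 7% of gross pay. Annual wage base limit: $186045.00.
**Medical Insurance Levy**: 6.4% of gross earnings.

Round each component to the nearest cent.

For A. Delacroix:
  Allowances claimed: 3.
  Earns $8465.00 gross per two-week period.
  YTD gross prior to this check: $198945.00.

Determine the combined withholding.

$855.00

Canton Income Tax: taxable = $8465.00 − 3×$400.00 = $7265.00
  $108.00 + 5.6% × ($7265.00 − $3600.00) = $108.00 + 5.6% × $3665.00 = $313.24
Unemployment Insurance: YTD $198945.00 ≥ cap $186045.00 → $0.00
Medical Insurance Levy: 6.4% × $8465.00 = $541.76
Total: $313.24 + $0.00 + $541.76 = $855.00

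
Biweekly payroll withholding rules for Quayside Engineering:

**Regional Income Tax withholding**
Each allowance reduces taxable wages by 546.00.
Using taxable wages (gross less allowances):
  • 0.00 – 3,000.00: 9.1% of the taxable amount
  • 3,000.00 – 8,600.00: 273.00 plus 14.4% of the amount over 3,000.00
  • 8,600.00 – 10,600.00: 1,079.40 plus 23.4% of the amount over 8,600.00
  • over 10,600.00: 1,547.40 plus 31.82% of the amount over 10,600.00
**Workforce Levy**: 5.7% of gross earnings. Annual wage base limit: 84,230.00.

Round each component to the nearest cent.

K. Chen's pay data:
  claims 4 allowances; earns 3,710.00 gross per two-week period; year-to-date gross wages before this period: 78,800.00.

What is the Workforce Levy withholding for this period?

211.47

Workforce Levy: 5.7% × 3,710.00 = 211.47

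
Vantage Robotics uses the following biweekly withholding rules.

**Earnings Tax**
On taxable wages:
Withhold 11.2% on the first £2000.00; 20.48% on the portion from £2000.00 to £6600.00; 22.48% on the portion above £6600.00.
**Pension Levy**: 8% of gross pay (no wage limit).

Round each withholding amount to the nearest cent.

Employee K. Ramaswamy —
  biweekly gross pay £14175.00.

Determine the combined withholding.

£4002.94

Earnings Tax: taxable = £14175.00
  £1166.08 + 22.48% × (£14175.00 − £6600.00) = £1166.08 + 22.48% × £7575.00 = £2868.94
Pension Levy: 8% × £14175.00 = £1134.00
Total: £2868.94 + £1134.00 = £4002.94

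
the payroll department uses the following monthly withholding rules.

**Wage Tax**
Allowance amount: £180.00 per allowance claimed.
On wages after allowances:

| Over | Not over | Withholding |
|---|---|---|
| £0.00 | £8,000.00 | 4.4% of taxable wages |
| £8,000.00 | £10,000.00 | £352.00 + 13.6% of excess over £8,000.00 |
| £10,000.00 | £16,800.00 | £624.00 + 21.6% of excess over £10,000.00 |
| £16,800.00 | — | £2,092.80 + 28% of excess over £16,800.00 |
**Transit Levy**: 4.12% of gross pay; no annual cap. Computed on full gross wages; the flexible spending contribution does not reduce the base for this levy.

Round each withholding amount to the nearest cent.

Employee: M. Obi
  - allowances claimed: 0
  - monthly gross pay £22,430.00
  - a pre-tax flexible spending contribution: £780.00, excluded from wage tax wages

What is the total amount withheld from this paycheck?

Wage Tax: taxable = £22,430.00 − £780.00 = £21,650.00
  £2,092.80 + 28% × (£21,650.00 − £16,800.00) = £2,092.80 + 28% × £4,850.00 = £3,450.80
Transit Levy: 4.12% × £22,430.00 = £924.12
Total: £3,450.80 + £924.12 = £4,374.92

£4,374.92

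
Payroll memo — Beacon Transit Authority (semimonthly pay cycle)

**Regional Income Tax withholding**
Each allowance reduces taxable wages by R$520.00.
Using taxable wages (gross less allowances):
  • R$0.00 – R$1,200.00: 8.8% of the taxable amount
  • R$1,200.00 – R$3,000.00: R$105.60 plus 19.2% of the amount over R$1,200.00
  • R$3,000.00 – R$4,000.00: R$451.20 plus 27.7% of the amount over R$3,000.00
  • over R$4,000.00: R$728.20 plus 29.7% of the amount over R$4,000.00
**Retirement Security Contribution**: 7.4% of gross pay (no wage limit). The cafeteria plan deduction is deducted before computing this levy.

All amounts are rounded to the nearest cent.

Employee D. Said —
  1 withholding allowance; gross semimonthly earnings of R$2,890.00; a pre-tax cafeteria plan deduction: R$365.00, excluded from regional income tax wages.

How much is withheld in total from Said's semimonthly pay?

Regional Income Tax: taxable = R$2,890.00 − R$365.00 − 1×R$520.00 = R$2,005.00
  R$105.60 + 19.2% × (R$2,005.00 − R$1,200.00) = R$105.60 + 19.2% × R$805.00 = R$260.16
Retirement Security Contribution: 7.4% × R$2,525.00 = R$186.85
Total: R$260.16 + R$186.85 = R$447.01

R$447.01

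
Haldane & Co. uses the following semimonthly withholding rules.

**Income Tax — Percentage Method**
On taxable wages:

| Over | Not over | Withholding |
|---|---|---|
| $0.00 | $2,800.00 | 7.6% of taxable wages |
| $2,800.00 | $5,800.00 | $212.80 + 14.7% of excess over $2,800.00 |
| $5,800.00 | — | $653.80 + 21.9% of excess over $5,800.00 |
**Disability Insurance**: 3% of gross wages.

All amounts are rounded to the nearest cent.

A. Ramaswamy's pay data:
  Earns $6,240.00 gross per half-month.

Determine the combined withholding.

Income Tax: taxable = $6,240.00
  $653.80 + 21.9% × ($6,240.00 − $5,800.00) = $653.80 + 21.9% × $440.00 = $750.16
Disability Insurance: 3% × $6,240.00 = $187.20
Total: $750.16 + $187.20 = $937.36

$937.36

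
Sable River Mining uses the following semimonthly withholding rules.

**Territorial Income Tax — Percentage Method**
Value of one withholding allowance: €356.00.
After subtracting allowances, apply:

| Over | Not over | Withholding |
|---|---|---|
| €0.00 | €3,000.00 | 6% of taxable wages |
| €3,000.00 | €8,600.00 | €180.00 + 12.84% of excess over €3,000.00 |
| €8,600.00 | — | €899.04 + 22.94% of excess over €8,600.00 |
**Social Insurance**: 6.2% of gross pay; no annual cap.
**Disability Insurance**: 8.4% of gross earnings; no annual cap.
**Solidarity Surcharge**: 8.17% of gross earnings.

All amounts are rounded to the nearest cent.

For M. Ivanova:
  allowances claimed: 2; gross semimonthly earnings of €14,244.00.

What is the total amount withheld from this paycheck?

€5,273.80

Territorial Income Tax: taxable = €14,244.00 − 2×€356.00 = €13,532.00
  €899.04 + 22.94% × (€13,532.00 − €8,600.00) = €899.04 + 22.94% × €4,932.00 = €2,030.44
Social Insurance: 6.2% × €14,244.00 = €883.13
Disability Insurance: 8.4% × €14,244.00 = €1,196.50
Solidarity Surcharge: 8.17% × €14,244.00 = €1,163.73
Total: €2,030.44 + €883.13 + €1,196.50 + €1,163.73 = €5,273.80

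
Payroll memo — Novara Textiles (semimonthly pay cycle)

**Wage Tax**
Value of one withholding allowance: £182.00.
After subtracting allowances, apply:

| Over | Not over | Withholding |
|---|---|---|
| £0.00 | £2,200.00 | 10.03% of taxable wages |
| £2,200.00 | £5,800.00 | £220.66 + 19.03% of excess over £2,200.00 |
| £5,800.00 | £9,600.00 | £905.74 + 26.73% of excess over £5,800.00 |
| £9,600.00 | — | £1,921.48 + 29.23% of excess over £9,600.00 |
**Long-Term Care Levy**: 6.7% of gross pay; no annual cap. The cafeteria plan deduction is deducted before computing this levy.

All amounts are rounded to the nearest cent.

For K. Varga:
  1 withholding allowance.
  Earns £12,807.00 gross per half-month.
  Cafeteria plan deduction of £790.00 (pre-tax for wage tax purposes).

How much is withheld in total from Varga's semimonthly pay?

£3,379.91

Wage Tax: taxable = £12,807.00 − £790.00 − 1×£182.00 = £11,835.00
  £1,921.48 + 29.23% × (£11,835.00 − £9,600.00) = £1,921.48 + 29.23% × £2,235.00 = £2,574.77
Long-Term Care Levy: 6.7% × £12,017.00 = £805.14
Total: £2,574.77 + £805.14 = £3,379.91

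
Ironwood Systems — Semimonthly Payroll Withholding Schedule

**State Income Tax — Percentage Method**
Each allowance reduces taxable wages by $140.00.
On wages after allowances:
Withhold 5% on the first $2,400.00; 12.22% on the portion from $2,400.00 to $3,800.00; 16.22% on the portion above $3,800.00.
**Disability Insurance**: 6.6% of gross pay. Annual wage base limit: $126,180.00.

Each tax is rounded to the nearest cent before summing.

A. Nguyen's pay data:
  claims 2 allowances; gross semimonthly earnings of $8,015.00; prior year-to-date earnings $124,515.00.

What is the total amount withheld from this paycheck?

State Income Tax: taxable = $8,015.00 − 2×$140.00 = $7,735.00
  $291.08 + 16.22% × ($7,735.00 − $3,800.00) = $291.08 + 16.22% × $3,935.00 = $929.34
Disability Insurance: cap $126,180.00 − YTD $124,515.00 = $1,665.00 subject; 6.6% × $1,665.00 = $109.89
Total: $929.34 + $109.89 = $1,039.23

$1,039.23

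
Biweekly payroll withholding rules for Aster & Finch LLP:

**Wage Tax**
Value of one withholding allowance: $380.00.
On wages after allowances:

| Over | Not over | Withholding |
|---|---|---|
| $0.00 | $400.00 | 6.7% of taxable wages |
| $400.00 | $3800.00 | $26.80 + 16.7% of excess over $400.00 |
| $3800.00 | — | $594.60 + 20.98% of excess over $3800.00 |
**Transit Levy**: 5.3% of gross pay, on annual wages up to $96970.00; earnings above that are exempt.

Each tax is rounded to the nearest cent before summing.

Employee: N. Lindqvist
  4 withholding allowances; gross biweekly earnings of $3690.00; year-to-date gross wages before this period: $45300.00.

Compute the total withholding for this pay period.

Wage Tax: taxable = $3690.00 − 4×$380.00 = $2170.00
  $26.80 + 16.7% × ($2170.00 − $400.00) = $26.80 + 16.7% × $1770.00 = $322.39
Transit Levy: 5.3% × $3690.00 = $195.57
Total: $322.39 + $195.57 = $517.96

$517.96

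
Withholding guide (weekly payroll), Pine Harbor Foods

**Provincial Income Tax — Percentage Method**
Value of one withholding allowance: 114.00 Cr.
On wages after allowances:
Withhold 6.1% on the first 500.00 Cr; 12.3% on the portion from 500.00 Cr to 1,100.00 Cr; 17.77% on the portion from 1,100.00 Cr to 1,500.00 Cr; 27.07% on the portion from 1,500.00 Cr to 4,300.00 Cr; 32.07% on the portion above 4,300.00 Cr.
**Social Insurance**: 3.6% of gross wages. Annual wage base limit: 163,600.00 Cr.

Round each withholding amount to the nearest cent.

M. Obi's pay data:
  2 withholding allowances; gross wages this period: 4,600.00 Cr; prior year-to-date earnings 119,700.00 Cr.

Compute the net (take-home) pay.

3,477.97 Cr

Provincial Income Tax: taxable = 4,600.00 Cr − 2×114.00 Cr = 4,372.00 Cr
  933.34 Cr + 32.07% × (4,372.00 Cr − 4,300.00 Cr) = 933.34 Cr + 32.07% × 72.00 Cr = 956.43 Cr
Social Insurance: 3.6% × 4,600.00 Cr = 165.60 Cr
Total withheld: 956.43 Cr + 165.60 Cr = 1,122.03 Cr
Net pay: 4,600.00 Cr − 1,122.03 Cr = 3,477.97 Cr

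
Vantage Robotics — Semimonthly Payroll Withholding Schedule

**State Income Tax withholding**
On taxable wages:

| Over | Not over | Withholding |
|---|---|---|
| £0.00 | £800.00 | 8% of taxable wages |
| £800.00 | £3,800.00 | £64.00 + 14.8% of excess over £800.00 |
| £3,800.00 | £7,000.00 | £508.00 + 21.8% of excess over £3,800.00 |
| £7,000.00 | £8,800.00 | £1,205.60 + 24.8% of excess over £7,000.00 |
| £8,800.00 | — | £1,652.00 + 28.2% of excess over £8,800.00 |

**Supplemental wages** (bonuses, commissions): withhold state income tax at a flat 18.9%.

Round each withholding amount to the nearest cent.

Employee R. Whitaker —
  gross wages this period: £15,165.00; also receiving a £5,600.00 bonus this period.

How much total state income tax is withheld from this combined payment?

£4,505.33

State Income Tax: taxable = £15,165.00
  £1,652.00 + 28.2% × (£15,165.00 − £8,800.00) = £1,652.00 + 28.2% × £6,365.00 = £3,446.93
Supplemental (18.9% flat on bonus): 18.9% × £5,600.00 = £1,058.40
Total state income tax: £3,446.93 + £1,058.40 = £4,505.33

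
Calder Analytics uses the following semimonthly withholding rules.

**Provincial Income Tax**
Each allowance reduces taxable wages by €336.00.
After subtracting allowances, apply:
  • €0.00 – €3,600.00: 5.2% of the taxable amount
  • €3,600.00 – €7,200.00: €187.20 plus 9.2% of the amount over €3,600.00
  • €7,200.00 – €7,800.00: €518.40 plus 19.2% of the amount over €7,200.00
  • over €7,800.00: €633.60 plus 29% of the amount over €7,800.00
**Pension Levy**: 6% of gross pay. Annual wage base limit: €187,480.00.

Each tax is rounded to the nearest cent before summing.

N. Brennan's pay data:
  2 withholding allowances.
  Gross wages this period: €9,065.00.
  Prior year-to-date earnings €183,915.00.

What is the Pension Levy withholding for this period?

€213.90

Pension Levy: cap €187,480.00 − YTD €183,915.00 = €3,565.00 subject; 6% × €3,565.00 = €213.90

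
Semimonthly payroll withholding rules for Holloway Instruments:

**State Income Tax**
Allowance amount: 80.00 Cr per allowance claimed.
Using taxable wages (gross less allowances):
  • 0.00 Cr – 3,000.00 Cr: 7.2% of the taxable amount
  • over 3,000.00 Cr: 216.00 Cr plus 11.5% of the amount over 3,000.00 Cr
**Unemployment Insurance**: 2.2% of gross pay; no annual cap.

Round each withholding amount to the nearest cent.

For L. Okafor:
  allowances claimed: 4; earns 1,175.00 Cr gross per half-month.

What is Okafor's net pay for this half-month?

1,087.59 Cr

State Income Tax: taxable = 1,175.00 Cr − 4×80.00 Cr = 855.00 Cr
  7.2% × 855.00 Cr = 61.56 Cr
Unemployment Insurance: 2.2% × 1,175.00 Cr = 25.85 Cr
Total withheld: 61.56 Cr + 25.85 Cr = 87.41 Cr
Net pay: 1,175.00 Cr − 87.41 Cr = 1,087.59 Cr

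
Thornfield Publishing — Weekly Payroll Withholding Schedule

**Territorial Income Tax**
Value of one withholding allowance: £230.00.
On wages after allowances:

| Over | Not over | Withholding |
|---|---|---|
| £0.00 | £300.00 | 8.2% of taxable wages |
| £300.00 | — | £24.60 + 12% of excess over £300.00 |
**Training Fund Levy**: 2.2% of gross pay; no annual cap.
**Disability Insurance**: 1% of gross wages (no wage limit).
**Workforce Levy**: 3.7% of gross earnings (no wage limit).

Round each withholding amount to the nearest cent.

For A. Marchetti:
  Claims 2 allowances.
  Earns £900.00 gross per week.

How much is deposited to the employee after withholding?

Territorial Income Tax: taxable = £900.00 − 2×£230.00 = £440.00
  £24.60 + 12% × (£440.00 − £300.00) = £24.60 + 12% × £140.00 = £41.40
Training Fund Levy: 2.2% × £900.00 = £19.80
Disability Insurance: 1% × £900.00 = £9.00
Workforce Levy: 3.7% × £900.00 = £33.30
Total withheld: £41.40 + £19.80 + £9.00 + £33.30 = £103.50
Net pay: £900.00 − £103.50 = £796.50

£796.50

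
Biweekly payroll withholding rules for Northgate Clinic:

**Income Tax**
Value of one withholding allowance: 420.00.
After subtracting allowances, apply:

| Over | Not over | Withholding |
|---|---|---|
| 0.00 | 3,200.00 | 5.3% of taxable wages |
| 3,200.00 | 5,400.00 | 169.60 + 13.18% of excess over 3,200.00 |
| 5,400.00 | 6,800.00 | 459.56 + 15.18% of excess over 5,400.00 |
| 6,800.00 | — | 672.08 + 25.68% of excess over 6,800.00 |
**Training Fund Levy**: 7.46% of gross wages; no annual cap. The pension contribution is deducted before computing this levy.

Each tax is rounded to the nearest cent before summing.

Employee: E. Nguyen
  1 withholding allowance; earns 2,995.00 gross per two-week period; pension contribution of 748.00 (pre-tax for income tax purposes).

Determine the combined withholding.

Income Tax: taxable = 2,995.00 − 748.00 − 1×420.00 = 1,827.00
  5.3% × 1,827.00 = 96.83
Training Fund Levy: 7.46% × 2,247.00 = 167.63
Total: 96.83 + 167.63 = 264.46

264.46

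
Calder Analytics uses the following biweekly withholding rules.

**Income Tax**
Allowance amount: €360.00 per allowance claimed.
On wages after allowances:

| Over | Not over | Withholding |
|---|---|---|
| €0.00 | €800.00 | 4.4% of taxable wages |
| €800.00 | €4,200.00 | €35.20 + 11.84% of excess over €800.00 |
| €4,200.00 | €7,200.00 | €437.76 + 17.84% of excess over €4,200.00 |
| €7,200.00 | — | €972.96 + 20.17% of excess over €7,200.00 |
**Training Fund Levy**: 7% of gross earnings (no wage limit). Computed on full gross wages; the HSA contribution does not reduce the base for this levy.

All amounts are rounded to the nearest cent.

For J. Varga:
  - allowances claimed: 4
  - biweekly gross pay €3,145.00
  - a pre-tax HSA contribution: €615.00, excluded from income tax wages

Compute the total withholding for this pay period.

Income Tax: taxable = €3,145.00 − €615.00 − 4×€360.00 = €1,090.00
  €35.20 + 11.84% × (€1,090.00 − €800.00) = €35.20 + 11.84% × €290.00 = €69.54
Training Fund Levy: 7% × €3,145.00 = €220.15
Total: €69.54 + €220.15 = €289.69

€289.69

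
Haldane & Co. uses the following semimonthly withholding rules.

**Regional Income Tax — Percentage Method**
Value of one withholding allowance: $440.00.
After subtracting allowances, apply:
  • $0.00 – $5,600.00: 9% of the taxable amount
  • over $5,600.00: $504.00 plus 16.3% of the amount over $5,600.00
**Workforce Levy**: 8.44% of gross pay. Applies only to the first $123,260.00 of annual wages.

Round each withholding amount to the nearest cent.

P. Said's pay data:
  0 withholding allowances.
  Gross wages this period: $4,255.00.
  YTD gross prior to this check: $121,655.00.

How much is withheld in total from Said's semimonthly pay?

$518.41

Regional Income Tax: taxable = $4,255.00
  9% × $4,255.00 = $382.95
Workforce Levy: cap $123,260.00 − YTD $121,655.00 = $1,605.00 subject; 8.44% × $1,605.00 = $135.46
Total: $382.95 + $135.46 = $518.41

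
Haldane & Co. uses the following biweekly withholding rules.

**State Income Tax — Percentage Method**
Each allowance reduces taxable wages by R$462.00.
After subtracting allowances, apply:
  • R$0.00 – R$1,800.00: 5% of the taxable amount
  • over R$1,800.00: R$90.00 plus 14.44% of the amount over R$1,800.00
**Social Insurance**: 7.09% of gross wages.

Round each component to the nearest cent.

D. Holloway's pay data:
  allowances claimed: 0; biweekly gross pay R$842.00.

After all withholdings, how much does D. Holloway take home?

State Income Tax: taxable = R$842.00
  5% × R$842.00 = R$42.10
Social Insurance: 7.09% × R$842.00 = R$59.70
Total withheld: R$42.10 + R$59.70 = R$101.80
Net pay: R$842.00 − R$101.80 = R$740.20

R$740.20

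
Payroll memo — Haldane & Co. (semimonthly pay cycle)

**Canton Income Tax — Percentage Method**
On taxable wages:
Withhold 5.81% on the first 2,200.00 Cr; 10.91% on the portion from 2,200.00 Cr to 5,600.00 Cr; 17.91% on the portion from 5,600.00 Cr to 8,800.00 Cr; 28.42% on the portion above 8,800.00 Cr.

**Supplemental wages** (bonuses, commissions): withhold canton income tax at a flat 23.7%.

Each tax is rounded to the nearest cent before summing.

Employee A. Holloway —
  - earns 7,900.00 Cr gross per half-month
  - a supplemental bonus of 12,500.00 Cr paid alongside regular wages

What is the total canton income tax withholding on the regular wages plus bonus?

3,873.19 Cr

Canton Income Tax: taxable = 7,900.00 Cr
  498.76 Cr + 17.91% × (7,900.00 Cr − 5,600.00 Cr) = 498.76 Cr + 17.91% × 2,300.00 Cr = 910.69 Cr
Supplemental (23.7% flat on bonus): 23.7% × 12,500.00 Cr = 2,962.50 Cr
Total canton income tax: 910.69 Cr + 2,962.50 Cr = 3,873.19 Cr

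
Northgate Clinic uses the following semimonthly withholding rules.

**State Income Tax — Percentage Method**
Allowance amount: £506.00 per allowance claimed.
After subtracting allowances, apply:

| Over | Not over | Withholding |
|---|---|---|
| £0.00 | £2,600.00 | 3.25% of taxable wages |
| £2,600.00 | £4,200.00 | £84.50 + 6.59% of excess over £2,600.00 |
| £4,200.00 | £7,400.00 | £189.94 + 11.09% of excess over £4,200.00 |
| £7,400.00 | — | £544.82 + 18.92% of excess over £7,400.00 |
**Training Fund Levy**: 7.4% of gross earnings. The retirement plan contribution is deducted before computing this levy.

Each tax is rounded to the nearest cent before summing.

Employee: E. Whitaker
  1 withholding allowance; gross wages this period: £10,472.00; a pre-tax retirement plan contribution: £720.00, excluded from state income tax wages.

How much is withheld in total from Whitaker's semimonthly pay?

State Income Tax: taxable = £10,472.00 − £720.00 − 1×£506.00 = £9,246.00
  £544.82 + 18.92% × (£9,246.00 − £7,400.00) = £544.82 + 18.92% × £1,846.00 = £894.08
Training Fund Levy: 7.4% × £9,752.00 = £721.65
Total: £894.08 + £721.65 = £1,615.73

£1,615.73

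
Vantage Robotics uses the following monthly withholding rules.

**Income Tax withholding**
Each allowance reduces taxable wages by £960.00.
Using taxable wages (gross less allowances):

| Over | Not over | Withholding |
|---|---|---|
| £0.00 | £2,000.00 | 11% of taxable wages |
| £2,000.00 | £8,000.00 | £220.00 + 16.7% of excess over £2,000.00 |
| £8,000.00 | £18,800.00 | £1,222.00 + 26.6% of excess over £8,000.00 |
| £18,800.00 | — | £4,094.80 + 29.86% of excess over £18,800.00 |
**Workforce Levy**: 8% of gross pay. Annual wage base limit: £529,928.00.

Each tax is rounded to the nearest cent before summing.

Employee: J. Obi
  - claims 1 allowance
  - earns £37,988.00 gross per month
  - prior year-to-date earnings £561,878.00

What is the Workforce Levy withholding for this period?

Workforce Levy: YTD £561,878.00 ≥ cap £529,928.00 → £0.00

£0.00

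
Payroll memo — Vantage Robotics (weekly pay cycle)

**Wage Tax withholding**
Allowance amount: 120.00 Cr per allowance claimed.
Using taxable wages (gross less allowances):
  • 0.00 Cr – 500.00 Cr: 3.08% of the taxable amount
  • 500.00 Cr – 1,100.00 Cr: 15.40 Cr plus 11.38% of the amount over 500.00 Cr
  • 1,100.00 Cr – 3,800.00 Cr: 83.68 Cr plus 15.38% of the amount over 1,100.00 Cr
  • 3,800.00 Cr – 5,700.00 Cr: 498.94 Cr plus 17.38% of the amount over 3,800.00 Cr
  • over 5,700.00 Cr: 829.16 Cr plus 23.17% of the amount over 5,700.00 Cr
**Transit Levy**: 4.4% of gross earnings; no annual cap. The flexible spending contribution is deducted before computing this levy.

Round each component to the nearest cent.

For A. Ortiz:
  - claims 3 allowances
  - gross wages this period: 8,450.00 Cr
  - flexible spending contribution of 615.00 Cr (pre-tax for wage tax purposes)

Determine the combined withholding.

Wage Tax: taxable = 8,450.00 Cr − 615.00 Cr − 3×120.00 Cr = 7,475.00 Cr
  829.16 Cr + 23.17% × (7,475.00 Cr − 5,700.00 Cr) = 829.16 Cr + 23.17% × 1,775.00 Cr = 1,240.43 Cr
Transit Levy: 4.4% × 7,835.00 Cr = 344.74 Cr
Total: 1,240.43 Cr + 344.74 Cr = 1,585.17 Cr

1,585.17 Cr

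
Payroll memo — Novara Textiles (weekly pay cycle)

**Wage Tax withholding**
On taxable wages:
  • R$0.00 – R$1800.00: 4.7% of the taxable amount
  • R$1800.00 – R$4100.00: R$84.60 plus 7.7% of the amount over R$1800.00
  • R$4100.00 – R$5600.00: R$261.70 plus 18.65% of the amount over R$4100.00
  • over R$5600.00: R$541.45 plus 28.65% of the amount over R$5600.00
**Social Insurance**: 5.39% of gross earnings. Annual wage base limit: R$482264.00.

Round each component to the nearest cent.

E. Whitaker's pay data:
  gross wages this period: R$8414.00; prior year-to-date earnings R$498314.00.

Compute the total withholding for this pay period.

Wage Tax: taxable = R$8414.00
  R$541.45 + 28.65% × (R$8414.00 − R$5600.00) = R$541.45 + 28.65% × R$2814.00 = R$1347.66
Social Insurance: YTD R$498314.00 ≥ cap R$482264.00 → R$0.00
Total: R$1347.66 + R$0.00 = R$1347.66

R$1347.66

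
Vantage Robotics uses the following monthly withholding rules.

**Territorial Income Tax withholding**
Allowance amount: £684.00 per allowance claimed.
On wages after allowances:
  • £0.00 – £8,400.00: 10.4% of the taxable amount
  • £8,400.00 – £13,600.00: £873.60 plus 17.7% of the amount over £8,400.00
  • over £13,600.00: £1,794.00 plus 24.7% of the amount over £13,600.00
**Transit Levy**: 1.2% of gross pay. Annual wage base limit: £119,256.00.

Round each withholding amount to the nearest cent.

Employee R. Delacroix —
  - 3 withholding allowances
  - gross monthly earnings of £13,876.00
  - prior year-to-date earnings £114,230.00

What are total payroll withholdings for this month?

Territorial Income Tax: taxable = £13,876.00 − 3×£684.00 = £11,824.00
  £873.60 + 17.7% × (£11,824.00 − £8,400.00) = £873.60 + 17.7% × £3,424.00 = £1,479.65
Transit Levy: cap £119,256.00 − YTD £114,230.00 = £5,026.00 subject; 1.2% × £5,026.00 = £60.31
Total: £1,479.65 + £60.31 = £1,539.96

£1,539.96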